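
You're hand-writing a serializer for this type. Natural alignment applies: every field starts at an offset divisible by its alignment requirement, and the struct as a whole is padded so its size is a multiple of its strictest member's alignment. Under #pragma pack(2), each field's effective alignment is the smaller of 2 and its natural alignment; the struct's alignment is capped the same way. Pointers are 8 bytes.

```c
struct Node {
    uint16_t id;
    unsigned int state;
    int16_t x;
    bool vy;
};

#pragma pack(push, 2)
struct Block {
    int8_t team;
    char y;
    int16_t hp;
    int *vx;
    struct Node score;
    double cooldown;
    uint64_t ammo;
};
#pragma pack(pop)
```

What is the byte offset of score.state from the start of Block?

Node: 0..2  id  (2B, 2-aligned); 2..4  -- padding (2B); 4..8  state  (4B, 4-aligned); 8..10  x  (2B, 2-aligned); 10..11  vy  (1B, 1-aligned); 11..12  -- tail padding (1B); sizeof = 12, alignof = 4
0..1  team  (1B, 1-aligned)
1..2  y  (1B, 1-aligned)
2..4  hp  (2B, 2-aligned)
4..12  vx  (8B, 2-aligned)
12..24  score  (12B, 2-aligned)
within Node: state at 4
12 + 4 = 16

16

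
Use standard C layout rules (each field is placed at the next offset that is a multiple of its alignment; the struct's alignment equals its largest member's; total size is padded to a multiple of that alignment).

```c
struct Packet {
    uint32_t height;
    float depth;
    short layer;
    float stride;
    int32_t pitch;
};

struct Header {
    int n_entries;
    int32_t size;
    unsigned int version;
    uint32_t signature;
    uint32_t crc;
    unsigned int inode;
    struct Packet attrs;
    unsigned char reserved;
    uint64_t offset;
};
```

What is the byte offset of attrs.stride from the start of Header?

Packet: height at 0 (size 4, align 4) → ends 4; depth at 4 (size 4, align 4) → ends 8; layer at 8 (size 2, align 2) → ends 10; pad 2 to align 4 for stride; stride at 12 (size 4, align 4) → ends 16; pitch at 16 (size 4, align 4) → ends 20; total 20 bytes, alignment 4
n_entries at 0 (size 4, align 4) → ends 4
size at 4 (size 4, align 4) → ends 8
version at 8 (size 4, align 4) → ends 12
signature at 12 (size 4, align 4) → ends 16
crc at 16 (size 4, align 4) → ends 20
inode at 20 (size 4, align 4) → ends 24
attrs at 24 (size 20, align 4) → ends 44
within Packet: stride at 12
24 + 12 = 36

36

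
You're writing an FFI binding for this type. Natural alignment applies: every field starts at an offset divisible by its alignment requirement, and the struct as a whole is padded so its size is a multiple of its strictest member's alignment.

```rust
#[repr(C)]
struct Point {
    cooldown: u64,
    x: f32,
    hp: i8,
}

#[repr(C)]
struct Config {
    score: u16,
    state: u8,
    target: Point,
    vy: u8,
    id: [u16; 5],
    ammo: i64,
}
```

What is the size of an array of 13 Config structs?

Point: 0..8  cooldown  (8B, 8-aligned); 8..12  x  (4B, 4-aligned); 12..13  hp  (1B, 1-aligned); 13..16  -- tail padding (3B); sizeof = 16, alignof = 8
0..2  score  (2B, 2-aligned)
2..3  state  (1B, 1-aligned)
3..8  -- padding (5B)
8..24  target  (16B, 8-aligned)
24..25  vy  (1B, 1-aligned)
25..26  -- padding (1B)
26..36  id  (10B, 2-aligned)
36..40  -- padding (4B)
40..48  ammo  (8B, 8-aligned)
sizeof = 48, alignof = 8
array of 13: 13 × 48 = 624

624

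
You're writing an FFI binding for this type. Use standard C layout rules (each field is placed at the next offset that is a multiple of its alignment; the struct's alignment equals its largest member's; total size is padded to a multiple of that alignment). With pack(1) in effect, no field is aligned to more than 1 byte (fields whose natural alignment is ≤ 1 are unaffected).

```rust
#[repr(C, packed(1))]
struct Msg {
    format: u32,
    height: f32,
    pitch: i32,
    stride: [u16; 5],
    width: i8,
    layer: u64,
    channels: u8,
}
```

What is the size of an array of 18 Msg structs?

576

0..4  format  (4B, 1-aligned)
4..8  height  (4B, 1-aligned)
8..12  pitch  (4B, 1-aligned)
12..22  stride  (10B, 1-aligned)
22..23  width  (1B, 1-aligned)
23..31  layer  (8B, 1-aligned)
31..32  channels  (1B, 1-aligned)
sizeof = 32, alignof = 1
array of 18: 18 × 32 = 576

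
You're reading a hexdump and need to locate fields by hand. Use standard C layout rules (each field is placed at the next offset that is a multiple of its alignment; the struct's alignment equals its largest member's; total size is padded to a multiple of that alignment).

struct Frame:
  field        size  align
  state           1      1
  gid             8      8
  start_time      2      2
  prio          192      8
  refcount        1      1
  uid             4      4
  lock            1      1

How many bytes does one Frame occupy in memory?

state at 0 (size 1, align 1) → ends 1
pad 7 to align 8 for gid
gid at 8 (size 8, align 8) → ends 16
start_time at 16 (size 2, align 2) → ends 18
pad 6 to align 8 for prio
prio at 24 (size 192, align 8) → ends 216
refcount at 216 (size 1, align 1) → ends 217
pad 3 to align 4 for uid
uid at 220 (size 4, align 4) → ends 224
lock at 224 (size 1, align 1) → ends 225
tail pad 7 to reach multiple of 8
total 232 bytes, alignment 8

232 bytes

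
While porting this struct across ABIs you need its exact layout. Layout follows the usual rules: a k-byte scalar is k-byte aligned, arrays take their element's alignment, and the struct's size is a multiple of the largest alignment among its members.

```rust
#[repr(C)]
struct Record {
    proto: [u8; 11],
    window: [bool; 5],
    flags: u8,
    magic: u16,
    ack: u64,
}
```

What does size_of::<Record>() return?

proto at 0 (size 11, align 1) → ends 11
window at 11 (size 5, align 1) → ends 16
flags at 16 (size 1, align 1) → ends 17
pad 1 to align 2 for magic
magic at 18 (size 2, align 2) → ends 20
pad 4 to align 8 for ack
ack at 24 (size 8, align 8) → ends 32
total 32 bytes, alignment 8

32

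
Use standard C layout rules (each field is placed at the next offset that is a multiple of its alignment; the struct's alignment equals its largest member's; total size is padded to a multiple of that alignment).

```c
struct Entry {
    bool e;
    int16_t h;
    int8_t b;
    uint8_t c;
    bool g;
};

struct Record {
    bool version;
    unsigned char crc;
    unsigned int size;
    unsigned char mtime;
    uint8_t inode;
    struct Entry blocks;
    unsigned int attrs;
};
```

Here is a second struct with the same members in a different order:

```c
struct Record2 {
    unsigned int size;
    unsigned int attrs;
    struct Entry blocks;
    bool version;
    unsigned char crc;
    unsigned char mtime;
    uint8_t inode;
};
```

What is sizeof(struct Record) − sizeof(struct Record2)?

Entry: @0: e [1B, align 1] → 1; +1 pad (align 2); @2: h [2B, align 2] → 4; @4: b [1B, align 1] → 5; @5: c [1B, align 1] → 6; @6: g [1B, align 1] → 7; +1 tail pad (align 2); size 8, align 2
@0: version [1B, align 1] → 1
@1: crc [1B, align 1] → 2
+2 pad (align 4)
@4: size [4B, align 4] → 8
@8: mtime [1B, align 1] → 9
@9: inode [1B, align 1] → 10
@10: blocks [8B, align 2] → 18
+2 pad (align 4)
@20: attrs [4B, align 4] → 24
size 24, align 4
— Record2 —
@0: size [4B, align 4] → 4
@4: attrs [4B, align 4] → 8
@8: blocks [8B, align 2] → 16
@16: version [1B, align 1] → 17
@17: crc [1B, align 1] → 18
@18: mtime [1B, align 1] → 19
@19: inode [1B, align 1] → 20
size 20, align 4
24 − 20 = 4

4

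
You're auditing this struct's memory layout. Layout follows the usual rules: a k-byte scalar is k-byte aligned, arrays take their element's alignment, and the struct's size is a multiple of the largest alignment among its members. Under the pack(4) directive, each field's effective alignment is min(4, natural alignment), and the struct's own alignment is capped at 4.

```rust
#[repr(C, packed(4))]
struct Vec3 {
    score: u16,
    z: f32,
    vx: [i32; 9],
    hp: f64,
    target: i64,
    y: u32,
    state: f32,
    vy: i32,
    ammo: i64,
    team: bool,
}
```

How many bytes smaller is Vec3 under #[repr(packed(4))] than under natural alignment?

12

natural layout:
  score at 0 (size 2, align 2) → ends 2
  pad 2 to align 4 for z
  z at 4 (size 4, align 4) → ends 8
  vx at 8 (size 36, align 4) → ends 44
  pad 4 to align 8 for hp
  hp at 48 (size 8, align 8) → ends 56
  target at 56 (size 8, align 8) → ends 64
  y at 64 (size 4, align 4) → ends 68
  state at 68 (size 4, align 4) → ends 72
  vy at 72 (size 4, align 4) → ends 76
  pad 4 to align 8 for ammo
  ammo at 80 (size 8, align 8) → ends 88
  team at 88 (size 1, align 1) → ends 89
  tail pad 7 to reach multiple of 8
  total 96 bytes, alignment 8
packed(4) layout:
  score at 0 (size 2, align 2) → ends 2
  pad 2 to align 4 for z
  z at 4 (size 4, align 4) → ends 8
  vx at 8 (size 36, align 4) → ends 44
  hp at 44 (size 8, align 4) → ends 52
  target at 52 (size 8, align 4) → ends 60
  y at 60 (size 4, align 4) → ends 64
  state at 64 (size 4, align 4) → ends 68
  vy at 68 (size 4, align 4) → ends 72
  ammo at 72 (size 8, align 4) → ends 80
  team at 80 (size 1, align 1) → ends 81
  tail pad 3 to reach multiple of 4
  total 84 bytes, alignment 4
96 − 84 = 12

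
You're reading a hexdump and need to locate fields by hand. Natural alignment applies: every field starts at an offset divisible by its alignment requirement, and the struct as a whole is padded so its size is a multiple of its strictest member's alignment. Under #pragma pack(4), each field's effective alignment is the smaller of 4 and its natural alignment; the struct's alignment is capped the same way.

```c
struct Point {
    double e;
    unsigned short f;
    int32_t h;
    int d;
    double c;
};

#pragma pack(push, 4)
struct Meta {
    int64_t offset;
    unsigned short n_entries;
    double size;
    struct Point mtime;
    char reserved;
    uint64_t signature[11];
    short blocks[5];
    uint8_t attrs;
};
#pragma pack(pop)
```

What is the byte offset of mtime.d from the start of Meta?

36

Point: e at 0 (size 8, align 8) → ends 8; f at 8 (size 2, align 2) → ends 10; pad 2 to align 4 for h; h at 12 (size 4, align 4) → ends 16; d at 16 (size 4, align 4) → ends 20; pad 4 to align 8 for c; c at 24 (size 8, align 8) → ends 32; total 32 bytes, alignment 8
offset at 0 (size 8, align 4) → ends 8
n_entries at 8 (size 2, align 2) → ends 10
pad 2 to align 4 for size
size at 12 (size 8, align 4) → ends 20
mtime at 20 (size 32, align 4) → ends 52
within Point: d at 16
20 + 16 = 36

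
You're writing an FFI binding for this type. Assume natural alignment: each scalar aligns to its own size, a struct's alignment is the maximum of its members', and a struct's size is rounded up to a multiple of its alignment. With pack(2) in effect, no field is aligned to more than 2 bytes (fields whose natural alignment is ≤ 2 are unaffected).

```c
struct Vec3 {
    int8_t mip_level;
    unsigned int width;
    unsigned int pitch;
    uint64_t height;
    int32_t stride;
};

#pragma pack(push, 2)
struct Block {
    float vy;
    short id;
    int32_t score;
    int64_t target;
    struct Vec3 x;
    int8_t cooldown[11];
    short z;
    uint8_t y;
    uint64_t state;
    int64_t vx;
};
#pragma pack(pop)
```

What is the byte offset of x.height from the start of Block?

Vec3: @0: mip_level [1B, align 1] → 1; +3 pad (align 4); @4: width [4B, align 4] → 8; @8: pitch [4B, align 4] → 12; +4 pad (align 8); @16: height [8B, align 8] → 24; @24: stride [4B, align 4] → 28; +4 tail pad (align 8); size 32, align 8
@0: vy [4B, align 2] → 4
@4: id [2B, align 2] → 6
@6: score [4B, align 2] → 10
@10: target [8B, align 2] → 18
@18: x [32B, align 2] → 50
within Vec3: height at 16
18 + 16 = 34

34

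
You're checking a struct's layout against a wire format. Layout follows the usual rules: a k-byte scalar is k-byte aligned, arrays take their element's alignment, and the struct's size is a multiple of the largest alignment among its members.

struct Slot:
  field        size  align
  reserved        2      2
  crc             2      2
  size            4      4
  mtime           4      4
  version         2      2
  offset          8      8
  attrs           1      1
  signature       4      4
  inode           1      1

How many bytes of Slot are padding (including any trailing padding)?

12

@0: reserved [2B, align 2] → 2
@2: crc [2B, align 2] → 4
@4: size [4B, align 4] → 8
@8: mtime [4B, align 4] → 12
@12: version [2B, align 2] → 14
+2 pad (align 8)
@16: offset [8B, align 8] → 24
@24: attrs [1B, align 1] → 25
+3 pad (align 4)
@28: signature [4B, align 4] → 32
@32: inode [1B, align 1] → 33
+7 tail pad (align 8)
size 40, align 8
data bytes 28, size 40 → padding 12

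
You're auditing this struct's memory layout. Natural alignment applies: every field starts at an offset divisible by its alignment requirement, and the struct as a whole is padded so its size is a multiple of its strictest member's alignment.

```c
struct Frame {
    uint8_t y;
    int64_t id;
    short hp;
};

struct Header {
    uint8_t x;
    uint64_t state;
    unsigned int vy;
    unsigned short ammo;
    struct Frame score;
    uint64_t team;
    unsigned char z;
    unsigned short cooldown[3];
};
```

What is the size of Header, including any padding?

64 bytes

Frame: y at 0 (size 1, align 1) → ends 1; pad 7 to align 8 for id; id at 8 (size 8, align 8) → ends 16; hp at 16 (size 2, align 2) → ends 18; tail pad 6 to reach multiple of 8; total 24 bytes, alignment 8
x at 0 (size 1, align 1) → ends 1
pad 7 to align 8 for state
state at 8 (size 8, align 8) → ends 16
vy at 16 (size 4, align 4) → ends 20
ammo at 20 (size 2, align 2) → ends 22
pad 2 to align 8 for score
score at 24 (size 24, align 8) → ends 48
team at 48 (size 8, align 8) → ends 56
z at 56 (size 1, align 1) → ends 57
pad 1 to align 2 for cooldown
cooldown at 58 (size 6, align 2) → ends 64
total 64 bytes, alignment 8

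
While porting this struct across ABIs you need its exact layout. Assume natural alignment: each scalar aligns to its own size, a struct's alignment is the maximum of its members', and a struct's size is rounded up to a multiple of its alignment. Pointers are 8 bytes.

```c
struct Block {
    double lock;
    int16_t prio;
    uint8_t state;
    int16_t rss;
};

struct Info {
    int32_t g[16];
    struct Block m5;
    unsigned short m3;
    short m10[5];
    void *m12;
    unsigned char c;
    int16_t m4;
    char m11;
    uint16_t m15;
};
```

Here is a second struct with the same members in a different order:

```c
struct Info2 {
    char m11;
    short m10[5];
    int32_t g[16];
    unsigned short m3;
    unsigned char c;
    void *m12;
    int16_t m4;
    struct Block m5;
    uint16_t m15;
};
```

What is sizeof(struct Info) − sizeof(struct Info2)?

Block: 0..8  lock  (8B, 8-aligned); 8..10  prio  (2B, 2-aligned); 10..11  state  (1B, 1-aligned); 11..12  -- padding (1B); 12..14  rss  (2B, 2-aligned); 14..16  -- tail padding (2B); sizeof = 16, alignof = 8
0..64  g  (64B, 4-aligned)
64..80  m5  (16B, 8-aligned)
80..82  m3  (2B, 2-aligned)
82..92  m10  (10B, 2-aligned)
92..96  -- padding (4B)
96..104  m12  (8B, 8-aligned)
104..105  c  (1B, 1-aligned)
105..106  -- padding (1B)
106..108  m4  (2B, 2-aligned)
108..109  m11  (1B, 1-aligned)
109..110  -- padding (1B)
110..112  m15  (2B, 2-aligned)
sizeof = 112, alignof = 8
— Info2 —
0..1  m11  (1B, 1-aligned)
1..2  -- padding (1B)
2..12  m10  (10B, 2-aligned)
12..76  g  (64B, 4-aligned)
76..78  m3  (2B, 2-aligned)
78..79  c  (1B, 1-aligned)
79..80  -- padding (1B)
80..88  m12  (8B, 8-aligned)
88..90  m4  (2B, 2-aligned)
90..96  -- padding (6B)
96..112  m5  (16B, 8-aligned)
112..114  m15  (2B, 2-aligned)
114..120  -- tail padding (6B)
sizeof = 120, alignof = 8
112 − 120 = -8

-8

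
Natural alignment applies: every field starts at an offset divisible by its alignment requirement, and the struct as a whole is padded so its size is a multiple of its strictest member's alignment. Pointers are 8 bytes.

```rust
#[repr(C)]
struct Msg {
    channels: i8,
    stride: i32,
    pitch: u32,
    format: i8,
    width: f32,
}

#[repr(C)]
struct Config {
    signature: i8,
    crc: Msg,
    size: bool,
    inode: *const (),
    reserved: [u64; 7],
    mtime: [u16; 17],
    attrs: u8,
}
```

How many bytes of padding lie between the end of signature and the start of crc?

3

Msg: 0..1  channels  (1B, 1-aligned); 1..4  -- padding (3B); 4..8  stride  (4B, 4-aligned); 8..12  pitch  (4B, 4-aligned); 12..13  format  (1B, 1-aligned); 13..16  -- padding (3B); 16..20  width  (4B, 4-aligned); sizeof = 20, alignof = 4
0..1  signature  (1B, 1-aligned)
1..4  -- padding (3B)
4..24  crc  (20B, 4-aligned)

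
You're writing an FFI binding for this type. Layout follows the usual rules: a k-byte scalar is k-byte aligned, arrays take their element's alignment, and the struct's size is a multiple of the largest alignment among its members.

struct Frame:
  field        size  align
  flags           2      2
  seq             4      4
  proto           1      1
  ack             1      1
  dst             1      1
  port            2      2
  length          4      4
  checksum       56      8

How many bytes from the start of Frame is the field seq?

4

flags at 0 (size 2, align 2) → ends 2
pad 2 to align 4 for seq
seq at 4 (size 4, align 4) → ends 8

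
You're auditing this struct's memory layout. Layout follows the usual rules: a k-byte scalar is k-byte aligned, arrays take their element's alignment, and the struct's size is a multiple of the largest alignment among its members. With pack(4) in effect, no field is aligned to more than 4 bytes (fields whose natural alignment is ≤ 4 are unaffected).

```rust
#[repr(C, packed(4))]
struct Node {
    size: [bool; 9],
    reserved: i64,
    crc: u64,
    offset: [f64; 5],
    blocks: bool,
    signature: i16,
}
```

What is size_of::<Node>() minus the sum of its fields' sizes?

0..9  size  (9B, 1-aligned)
9..12  -- padding (3B)
12..20  reserved  (8B, 4-aligned)
20..28  crc  (8B, 4-aligned)
28..68  offset  (40B, 4-aligned)
68..69  blocks  (1B, 1-aligned)
69..70  -- padding (1B)
70..72  signature  (2B, 2-aligned)
sizeof = 72, alignof = 4
data bytes 68, size 72 → padding 4

4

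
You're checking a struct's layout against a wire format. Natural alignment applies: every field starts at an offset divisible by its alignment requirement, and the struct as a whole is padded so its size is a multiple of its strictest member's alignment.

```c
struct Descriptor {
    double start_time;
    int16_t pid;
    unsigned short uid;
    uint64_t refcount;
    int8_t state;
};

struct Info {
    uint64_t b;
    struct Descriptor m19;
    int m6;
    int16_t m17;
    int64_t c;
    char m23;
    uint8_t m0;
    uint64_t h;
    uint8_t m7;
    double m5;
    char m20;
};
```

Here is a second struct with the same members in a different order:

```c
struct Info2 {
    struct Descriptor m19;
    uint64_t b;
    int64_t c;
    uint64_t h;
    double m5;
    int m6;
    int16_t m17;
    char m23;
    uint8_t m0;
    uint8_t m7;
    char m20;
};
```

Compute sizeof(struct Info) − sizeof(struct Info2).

16

Descriptor: @0: start_time [8B, align 8] → 8; @8: pid [2B, align 2] → 10; @10: uid [2B, align 2] → 12; +4 pad (align 8); @16: refcount [8B, align 8] → 24; @24: state [1B, align 1] → 25; +7 tail pad (align 8); size 32, align 8
@0: b [8B, align 8] → 8
@8: m19 [32B, align 8] → 40
@40: m6 [4B, align 4] → 44
@44: m17 [2B, align 2] → 46
+2 pad (align 8)
@48: c [8B, align 8] → 56
@56: m23 [1B, align 1] → 57
@57: m0 [1B, align 1] → 58
+6 pad (align 8)
@64: h [8B, align 8] → 72
@72: m7 [1B, align 1] → 73
+7 pad (align 8)
@80: m5 [8B, align 8] → 88
@88: m20 [1B, align 1] → 89
+7 tail pad (align 8)
size 96, align 8
— Info2 —
@0: m19 [32B, align 8] → 32
@32: b [8B, align 8] → 40
@40: c [8B, align 8] → 48
@48: h [8B, align 8] → 56
@56: m5 [8B, align 8] → 64
@64: m6 [4B, align 4] → 68
@68: m17 [2B, align 2] → 70
@70: m23 [1B, align 1] → 71
@71: m0 [1B, align 1] → 72
@72: m7 [1B, align 1] → 73
@73: m20 [1B, align 1] → 74
+6 tail pad (align 8)
size 80, align 8
96 − 80 = 16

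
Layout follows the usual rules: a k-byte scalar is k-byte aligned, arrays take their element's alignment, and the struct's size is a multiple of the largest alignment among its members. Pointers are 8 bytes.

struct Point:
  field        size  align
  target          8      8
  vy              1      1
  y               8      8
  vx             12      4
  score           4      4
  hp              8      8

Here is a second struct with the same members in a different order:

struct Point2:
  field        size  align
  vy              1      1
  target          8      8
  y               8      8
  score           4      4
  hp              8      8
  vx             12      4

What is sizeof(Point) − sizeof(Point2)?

-8

target at 0 (size 8, align 8) → ends 8
vy at 8 (size 1, align 1) → ends 9
pad 7 to align 8 for y
y at 16 (size 8, align 8) → ends 24
vx at 24 (size 12, align 4) → ends 36
score at 36 (size 4, align 4) → ends 40
hp at 40 (size 8, align 8) → ends 48
total 48 bytes, alignment 8
— Point2 —
vy at 0 (size 1, align 1) → ends 1
pad 7 to align 8 for target
target at 8 (size 8, align 8) → ends 16
y at 16 (size 8, align 8) → ends 24
score at 24 (size 4, align 4) → ends 28
pad 4 to align 8 for hp
hp at 32 (size 8, align 8) → ends 40
vx at 40 (size 12, align 4) → ends 52
tail pad 4 to reach multiple of 8
total 56 bytes, alignment 8
48 − 56 = -8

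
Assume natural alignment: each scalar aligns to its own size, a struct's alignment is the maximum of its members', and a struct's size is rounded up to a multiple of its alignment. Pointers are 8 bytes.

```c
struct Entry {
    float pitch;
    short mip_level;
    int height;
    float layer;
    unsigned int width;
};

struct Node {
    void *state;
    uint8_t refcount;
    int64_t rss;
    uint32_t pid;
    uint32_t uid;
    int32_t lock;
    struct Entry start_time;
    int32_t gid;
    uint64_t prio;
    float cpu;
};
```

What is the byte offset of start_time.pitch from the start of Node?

Entry: @0: pitch [4B, align 4] → 4; @4: mip_level [2B, align 2] → 6; +2 pad (align 4); @8: height [4B, align 4] → 12; @12: layer [4B, align 4] → 16; @16: width [4B, align 4] → 20; size 20, align 4
@0: state [8B, align 8] → 8
@8: refcount [1B, align 1] → 9
+7 pad (align 8)
@16: rss [8B, align 8] → 24
@24: pid [4B, align 4] → 28
@28: uid [4B, align 4] → 32
@32: lock [4B, align 4] → 36
@36: start_time [20B, align 4] → 56
within Entry: pitch at 0
36 + 0 = 36

36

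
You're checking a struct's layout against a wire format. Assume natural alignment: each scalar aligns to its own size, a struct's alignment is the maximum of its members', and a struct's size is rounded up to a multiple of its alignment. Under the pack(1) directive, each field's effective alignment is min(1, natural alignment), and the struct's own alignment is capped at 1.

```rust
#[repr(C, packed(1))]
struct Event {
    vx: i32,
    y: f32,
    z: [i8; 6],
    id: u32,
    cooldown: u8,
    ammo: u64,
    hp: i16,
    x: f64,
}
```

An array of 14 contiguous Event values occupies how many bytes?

vx at 0 (size 4, align 1) → ends 4
y at 4 (size 4, align 1) → ends 8
z at 8 (size 6, align 1) → ends 14
id at 14 (size 4, align 1) → ends 18
cooldown at 18 (size 1, align 1) → ends 19
ammo at 19 (size 8, align 1) → ends 27
hp at 27 (size 2, align 1) → ends 29
x at 29 (size 8, align 1) → ends 37
total 37 bytes, alignment 1
array of 14: 14 × 37 = 518

518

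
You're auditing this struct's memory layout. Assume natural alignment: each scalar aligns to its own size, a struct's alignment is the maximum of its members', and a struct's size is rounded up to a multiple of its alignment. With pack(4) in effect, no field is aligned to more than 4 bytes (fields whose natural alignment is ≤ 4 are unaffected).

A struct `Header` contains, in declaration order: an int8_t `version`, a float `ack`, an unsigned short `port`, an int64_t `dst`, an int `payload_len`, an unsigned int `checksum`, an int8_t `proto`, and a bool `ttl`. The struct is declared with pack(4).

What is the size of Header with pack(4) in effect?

0..1  version  (1B, 1-aligned)
1..4  -- padding (3B)
4..8  ack  (4B, 4-aligned)
8..10  port  (2B, 2-aligned)
10..12  -- padding (2B)
12..20  dst  (8B, 4-aligned)
20..24  payload_len  (4B, 4-aligned)
24..28  checksum  (4B, 4-aligned)
28..29  proto  (1B, 1-aligned)
29..30  ttl  (1B, 1-aligned)
30..32  -- tail padding (2B)
sizeof = 32, alignof = 4

32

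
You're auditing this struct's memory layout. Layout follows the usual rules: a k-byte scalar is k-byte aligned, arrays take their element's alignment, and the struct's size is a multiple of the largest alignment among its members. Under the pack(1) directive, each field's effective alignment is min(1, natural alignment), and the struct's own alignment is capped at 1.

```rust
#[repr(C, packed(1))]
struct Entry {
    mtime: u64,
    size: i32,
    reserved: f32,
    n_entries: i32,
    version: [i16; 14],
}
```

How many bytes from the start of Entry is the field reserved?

0..8  mtime  (8B, 1-aligned)
8..12  size  (4B, 1-aligned)
12..16  reserved  (4B, 1-aligned)

12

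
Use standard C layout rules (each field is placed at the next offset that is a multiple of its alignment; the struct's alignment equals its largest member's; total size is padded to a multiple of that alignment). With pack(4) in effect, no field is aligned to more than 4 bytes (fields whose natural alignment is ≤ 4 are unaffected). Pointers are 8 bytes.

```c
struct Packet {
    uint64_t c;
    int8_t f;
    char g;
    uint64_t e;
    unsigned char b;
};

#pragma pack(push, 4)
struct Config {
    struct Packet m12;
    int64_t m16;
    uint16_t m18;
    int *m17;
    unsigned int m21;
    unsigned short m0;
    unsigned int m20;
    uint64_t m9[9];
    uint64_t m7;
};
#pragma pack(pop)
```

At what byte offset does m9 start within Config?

64

Packet: 0..8  c  (8B, 8-aligned); 8..9  f  (1B, 1-aligned); 9..10  g  (1B, 1-aligned); 10..16  -- padding (6B); 16..24  e  (8B, 8-aligned); 24..25  b  (1B, 1-aligned); 25..32  -- tail padding (7B); sizeof = 32, alignof = 8
0..32  m12  (32B, 4-aligned)
32..40  m16  (8B, 4-aligned)
40..42  m18  (2B, 2-aligned)
42..44  -- padding (2B)
44..52  m17  (8B, 4-aligned)
52..56  m21  (4B, 4-aligned)
56..58  m0  (2B, 2-aligned)
58..60  -- padding (2B)
60..64  m20  (4B, 4-aligned)
64..136  m9  (72B, 4-aligned)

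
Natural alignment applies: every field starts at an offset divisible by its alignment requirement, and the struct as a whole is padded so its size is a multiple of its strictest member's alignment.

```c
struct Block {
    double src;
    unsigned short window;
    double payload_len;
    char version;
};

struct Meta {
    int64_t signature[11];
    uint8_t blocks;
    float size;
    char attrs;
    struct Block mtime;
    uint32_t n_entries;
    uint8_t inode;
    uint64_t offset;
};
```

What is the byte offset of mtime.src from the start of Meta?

104

Block: src at 0 (size 8, align 8) → ends 8; window at 8 (size 2, align 2) → ends 10; pad 6 to align 8 for payload_len; payload_len at 16 (size 8, align 8) → ends 24; version at 24 (size 1, align 1) → ends 25; tail pad 7 to reach multiple of 8; total 32 bytes, alignment 8
signature at 0 (size 88, align 8) → ends 88
blocks at 88 (size 1, align 1) → ends 89
pad 3 to align 4 for size
size at 92 (size 4, align 4) → ends 96
attrs at 96 (size 1, align 1) → ends 97
pad 7 to align 8 for mtime
mtime at 104 (size 32, align 8) → ends 136
within Block: src at 0
104 + 0 = 104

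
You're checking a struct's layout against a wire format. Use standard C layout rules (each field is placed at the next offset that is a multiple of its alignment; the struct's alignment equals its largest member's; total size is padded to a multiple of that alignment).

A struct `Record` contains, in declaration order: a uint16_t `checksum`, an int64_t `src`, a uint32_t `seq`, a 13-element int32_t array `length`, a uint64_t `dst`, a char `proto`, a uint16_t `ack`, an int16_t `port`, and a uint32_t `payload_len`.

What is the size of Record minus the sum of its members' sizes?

13

0..2  checksum  (2B, 2-aligned)
2..8  -- padding (6B)
8..16  src  (8B, 8-aligned)
16..20  seq  (4B, 4-aligned)
20..72  length  (52B, 4-aligned)
72..80  dst  (8B, 8-aligned)
80..81  proto  (1B, 1-aligned)
81..82  -- padding (1B)
82..84  ack  (2B, 2-aligned)
84..86  port  (2B, 2-aligned)
86..88  -- padding (2B)
88..92  payload_len  (4B, 4-aligned)
92..96  -- tail padding (4B)
sizeof = 96, alignof = 8
data bytes 83, size 96 → padding 13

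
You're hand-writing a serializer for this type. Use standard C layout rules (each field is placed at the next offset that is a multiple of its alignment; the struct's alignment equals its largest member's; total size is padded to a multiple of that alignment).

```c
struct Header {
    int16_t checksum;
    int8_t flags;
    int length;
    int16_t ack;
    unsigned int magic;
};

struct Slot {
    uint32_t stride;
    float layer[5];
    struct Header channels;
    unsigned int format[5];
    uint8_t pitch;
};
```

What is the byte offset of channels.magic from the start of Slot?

Header: checksum at 0 (size 2, align 2) → ends 2; flags at 2 (size 1, align 1) → ends 3; pad 1 to align 4 for length; length at 4 (size 4, align 4) → ends 8; ack at 8 (size 2, align 2) → ends 10; pad 2 to align 4 for magic; magic at 12 (size 4, align 4) → ends 16; total 16 bytes, alignment 4
stride at 0 (size 4, align 4) → ends 4
layer at 4 (size 20, align 4) → ends 24
channels at 24 (size 16, align 4) → ends 40
within Header: magic at 12
24 + 12 = 36

36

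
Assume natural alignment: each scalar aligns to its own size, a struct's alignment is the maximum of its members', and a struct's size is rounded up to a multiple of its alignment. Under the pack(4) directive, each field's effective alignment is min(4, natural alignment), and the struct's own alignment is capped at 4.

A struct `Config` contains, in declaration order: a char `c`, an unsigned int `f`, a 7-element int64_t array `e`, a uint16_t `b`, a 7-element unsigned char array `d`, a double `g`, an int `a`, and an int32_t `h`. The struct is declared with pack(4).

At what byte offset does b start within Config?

64

@0: c [1B, align 1] → 1
+3 pad (align 4)
@4: f [4B, align 4] → 8
@8: e [56B, align 4] → 64
@64: b [2B, align 2] → 66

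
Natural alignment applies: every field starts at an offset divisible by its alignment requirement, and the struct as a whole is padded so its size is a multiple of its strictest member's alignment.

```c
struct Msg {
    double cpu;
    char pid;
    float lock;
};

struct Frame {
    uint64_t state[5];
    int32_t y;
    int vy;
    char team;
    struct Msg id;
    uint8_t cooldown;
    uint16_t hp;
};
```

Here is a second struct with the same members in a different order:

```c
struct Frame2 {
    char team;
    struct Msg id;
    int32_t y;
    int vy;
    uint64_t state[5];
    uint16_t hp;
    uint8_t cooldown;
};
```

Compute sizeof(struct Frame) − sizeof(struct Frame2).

Msg: @0: cpu [8B, align 8] → 8; @8: pid [1B, align 1] → 9; +3 pad (align 4); @12: lock [4B, align 4] → 16; size 16, align 8
@0: state [40B, align 8] → 40
@40: y [4B, align 4] → 44
@44: vy [4B, align 4] → 48
@48: team [1B, align 1] → 49
+7 pad (align 8)
@56: id [16B, align 8] → 72
@72: cooldown [1B, align 1] → 73
+1 pad (align 2)
@74: hp [2B, align 2] → 76
+4 tail pad (align 8)
size 80, align 8
— Frame2 —
@0: team [1B, align 1] → 1
+7 pad (align 8)
@8: id [16B, align 8] → 24
@24: y [4B, align 4] → 28
@28: vy [4B, align 4] → 32
@32: state [40B, align 8] → 72
@72: hp [2B, align 2] → 74
@74: cooldown [1B, align 1] → 75
+5 tail pad (align 8)
size 80, align 8
80 − 80 = 0

0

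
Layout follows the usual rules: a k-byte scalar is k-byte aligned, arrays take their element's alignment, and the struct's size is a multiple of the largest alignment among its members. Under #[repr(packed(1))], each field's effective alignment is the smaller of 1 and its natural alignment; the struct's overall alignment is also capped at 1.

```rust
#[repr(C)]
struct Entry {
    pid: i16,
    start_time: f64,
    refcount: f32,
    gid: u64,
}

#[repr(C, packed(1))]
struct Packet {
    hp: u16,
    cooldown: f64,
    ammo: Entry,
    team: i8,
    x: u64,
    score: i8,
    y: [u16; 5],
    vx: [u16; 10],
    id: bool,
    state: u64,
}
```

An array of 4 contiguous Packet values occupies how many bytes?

364

Entry: pid at 0 (size 2, align 2) → ends 2; pad 6 to align 8 for start_time; start_time at 8 (size 8, align 8) → ends 16; refcount at 16 (size 4, align 4) → ends 20; pad 4 to align 8 for gid; gid at 24 (size 8, align 8) → ends 32; total 32 bytes, alignment 8
hp at 0 (size 2, align 1) → ends 2
cooldown at 2 (size 8, align 1) → ends 10
ammo at 10 (size 32, align 1) → ends 42
team at 42 (size 1, align 1) → ends 43
x at 43 (size 8, align 1) → ends 51
score at 51 (size 1, align 1) → ends 52
y at 52 (size 10, align 1) → ends 62
vx at 62 (size 20, align 1) → ends 82
id at 82 (size 1, align 1) → ends 83
state at 83 (size 8, align 1) → ends 91
total 91 bytes, alignment 1
array of 4: 4 × 91 = 364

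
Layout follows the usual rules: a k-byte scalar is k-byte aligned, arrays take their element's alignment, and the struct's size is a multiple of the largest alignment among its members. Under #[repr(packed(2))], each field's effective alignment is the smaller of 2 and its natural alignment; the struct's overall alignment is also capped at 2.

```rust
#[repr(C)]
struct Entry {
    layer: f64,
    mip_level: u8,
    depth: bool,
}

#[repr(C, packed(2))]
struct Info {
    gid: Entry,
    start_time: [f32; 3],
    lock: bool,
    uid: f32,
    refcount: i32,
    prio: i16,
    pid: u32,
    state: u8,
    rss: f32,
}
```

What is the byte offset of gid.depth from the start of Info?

Entry: 0..8  layer  (8B, 8-aligned); 8..9  mip_level  (1B, 1-aligned); 9..10  depth  (1B, 1-aligned); 10..16  -- tail padding (6B); sizeof = 16, alignof = 8
0..16  gid  (16B, 2-aligned)
within Entry: depth at 9
0 + 9 = 9

9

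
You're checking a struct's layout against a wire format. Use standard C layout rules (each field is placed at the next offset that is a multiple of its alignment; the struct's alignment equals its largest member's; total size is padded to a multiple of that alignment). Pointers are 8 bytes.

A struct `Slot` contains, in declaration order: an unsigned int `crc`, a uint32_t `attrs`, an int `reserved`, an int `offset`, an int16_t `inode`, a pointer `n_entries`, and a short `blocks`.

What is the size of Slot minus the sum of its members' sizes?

12

0..4  crc  (4B, 4-aligned)
4..8  attrs  (4B, 4-aligned)
8..12  reserved  (4B, 4-aligned)
12..16  offset  (4B, 4-aligned)
16..18  inode  (2B, 2-aligned)
18..24  -- padding (6B)
24..32  n_entries  (8B, 8-aligned)
32..34  blocks  (2B, 2-aligned)
34..40  -- tail padding (6B)
sizeof = 40, alignof = 8
data bytes 28, size 40 → padding 12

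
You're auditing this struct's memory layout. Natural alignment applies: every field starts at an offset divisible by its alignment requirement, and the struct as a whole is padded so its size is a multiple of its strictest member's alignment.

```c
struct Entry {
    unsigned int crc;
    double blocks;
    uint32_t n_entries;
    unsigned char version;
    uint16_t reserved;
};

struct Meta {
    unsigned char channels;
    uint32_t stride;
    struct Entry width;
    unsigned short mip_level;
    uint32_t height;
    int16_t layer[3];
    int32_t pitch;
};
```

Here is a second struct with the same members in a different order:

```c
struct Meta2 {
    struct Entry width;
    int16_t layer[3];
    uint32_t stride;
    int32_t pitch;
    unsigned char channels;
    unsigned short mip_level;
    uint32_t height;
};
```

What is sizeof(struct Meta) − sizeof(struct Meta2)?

8

Entry: @0: crc [4B, align 4] → 4; +4 pad (align 8); @8: blocks [8B, align 8] → 16; @16: n_entries [4B, align 4] → 20; @20: version [1B, align 1] → 21; +1 pad (align 2); @22: reserved [2B, align 2] → 24; size 24, align 8
@0: channels [1B, align 1] → 1
+3 pad (align 4)
@4: stride [4B, align 4] → 8
@8: width [24B, align 8] → 32
@32: mip_level [2B, align 2] → 34
+2 pad (align 4)
@36: height [4B, align 4] → 40
@40: layer [6B, align 2] → 46
+2 pad (align 4)
@48: pitch [4B, align 4] → 52
+4 tail pad (align 8)
size 56, align 8
— Meta2 —
@0: width [24B, align 8] → 24
@24: layer [6B, align 2] → 30
+2 pad (align 4)
@32: stride [4B, align 4] → 36
@36: pitch [4B, align 4] → 40
@40: channels [1B, align 1] → 41
+1 pad (align 2)
@42: mip_level [2B, align 2] → 44
@44: height [4B, align 4] → 48
size 48, align 8
56 − 48 = 8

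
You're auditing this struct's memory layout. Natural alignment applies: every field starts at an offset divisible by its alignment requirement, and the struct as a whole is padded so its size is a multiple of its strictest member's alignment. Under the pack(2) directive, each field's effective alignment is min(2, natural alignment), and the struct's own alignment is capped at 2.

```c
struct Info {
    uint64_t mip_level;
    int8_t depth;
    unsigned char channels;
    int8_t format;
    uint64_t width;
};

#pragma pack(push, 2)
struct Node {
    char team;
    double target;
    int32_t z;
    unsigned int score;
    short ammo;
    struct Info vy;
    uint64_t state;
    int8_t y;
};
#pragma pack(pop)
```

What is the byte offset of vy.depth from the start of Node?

Info: mip_level at 0 (size 8, align 8) → ends 8; depth at 8 (size 1, align 1) → ends 9; channels at 9 (size 1, align 1) → ends 10; format at 10 (size 1, align 1) → ends 11; pad 5 to align 8 for width; width at 16 (size 8, align 8) → ends 24; total 24 bytes, alignment 8
team at 0 (size 1, align 1) → ends 1
pad 1 to align 2 for target
target at 2 (size 8, align 2) → ends 10
z at 10 (size 4, align 2) → ends 14
score at 14 (size 4, align 2) → ends 18
ammo at 18 (size 2, align 2) → ends 20
vy at 20 (size 24, align 2) → ends 44
within Info: depth at 8
20 + 8 = 28

28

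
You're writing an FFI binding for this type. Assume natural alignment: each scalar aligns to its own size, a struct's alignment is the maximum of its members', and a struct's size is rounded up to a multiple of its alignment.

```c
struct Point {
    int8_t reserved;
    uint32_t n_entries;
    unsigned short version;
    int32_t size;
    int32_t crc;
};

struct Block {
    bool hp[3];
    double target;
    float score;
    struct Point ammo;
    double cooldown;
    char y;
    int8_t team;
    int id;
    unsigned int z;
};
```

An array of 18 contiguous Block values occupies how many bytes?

1152

Point: reserved at 0 (size 1, align 1) → ends 1; pad 3 to align 4 for n_entries; n_entries at 4 (size 4, align 4) → ends 8; version at 8 (size 2, align 2) → ends 10; pad 2 to align 4 for size; size at 12 (size 4, align 4) → ends 16; crc at 16 (size 4, align 4) → ends 20; total 20 bytes, alignment 4
hp at 0 (size 3, align 1) → ends 3
pad 5 to align 8 for target
target at 8 (size 8, align 8) → ends 16
score at 16 (size 4, align 4) → ends 20
ammo at 20 (size 20, align 4) → ends 40
cooldown at 40 (size 8, align 8) → ends 48
y at 48 (size 1, align 1) → ends 49
team at 49 (size 1, align 1) → ends 50
pad 2 to align 4 for id
id at 52 (size 4, align 4) → ends 56
z at 56 (size 4, align 4) → ends 60
tail pad 4 to reach multiple of 8
total 64 bytes, alignment 8
array of 18: 18 × 64 = 1152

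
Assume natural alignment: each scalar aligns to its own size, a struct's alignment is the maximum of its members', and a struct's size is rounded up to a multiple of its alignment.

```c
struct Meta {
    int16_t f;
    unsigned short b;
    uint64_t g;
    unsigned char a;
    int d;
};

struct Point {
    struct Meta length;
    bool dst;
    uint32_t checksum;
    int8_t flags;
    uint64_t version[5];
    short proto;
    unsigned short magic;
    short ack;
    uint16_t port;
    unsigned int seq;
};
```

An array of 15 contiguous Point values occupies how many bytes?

Meta: @0: f [2B, align 2] → 2; @2: b [2B, align 2] → 4; +4 pad (align 8); @8: g [8B, align 8] → 16; @16: a [1B, align 1] → 17; +3 pad (align 4); @20: d [4B, align 4] → 24; size 24, align 8
@0: length [24B, align 8] → 24
@24: dst [1B, align 1] → 25
+3 pad (align 4)
@28: checksum [4B, align 4] → 32
@32: flags [1B, align 1] → 33
+7 pad (align 8)
@40: version [40B, align 8] → 80
@80: proto [2B, align 2] → 82
@82: magic [2B, align 2] → 84
@84: ack [2B, align 2] → 86
@86: port [2B, align 2] → 88
@88: seq [4B, align 4] → 92
+4 tail pad (align 8)
size 96, align 8
array of 15: 15 × 96 = 1440

1440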